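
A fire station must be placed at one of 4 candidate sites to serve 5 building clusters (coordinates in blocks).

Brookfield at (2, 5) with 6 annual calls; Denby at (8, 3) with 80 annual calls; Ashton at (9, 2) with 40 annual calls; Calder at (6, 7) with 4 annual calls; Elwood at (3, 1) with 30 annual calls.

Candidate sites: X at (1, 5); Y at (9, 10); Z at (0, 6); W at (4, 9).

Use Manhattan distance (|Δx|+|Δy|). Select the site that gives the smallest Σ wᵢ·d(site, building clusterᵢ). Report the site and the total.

Total weighted distance at each candidate:
  X (1, 5): total = 1374
  Y (9, 10): total = 1506
  Z (0, 6): total = 1686
  W (4, 9): total = 1602
Minimum is at X with total 1374 blocks.

X, total 1374 blocks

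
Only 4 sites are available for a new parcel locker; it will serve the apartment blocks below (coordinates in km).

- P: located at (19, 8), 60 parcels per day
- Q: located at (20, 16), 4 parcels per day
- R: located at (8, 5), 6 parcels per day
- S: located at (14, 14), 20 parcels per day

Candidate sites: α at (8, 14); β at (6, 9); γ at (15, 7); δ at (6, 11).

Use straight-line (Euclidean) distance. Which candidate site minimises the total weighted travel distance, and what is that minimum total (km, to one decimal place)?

Total weighted distance at each candidate:
  α (8, 14): total = 974.5
  β (6, 9): total = 1060.4
  γ (15, 7): total = 473.7
  δ (6, 11): total = 1068.8
Minimum is at γ with total 473.7 km.

γ, total 473.7 km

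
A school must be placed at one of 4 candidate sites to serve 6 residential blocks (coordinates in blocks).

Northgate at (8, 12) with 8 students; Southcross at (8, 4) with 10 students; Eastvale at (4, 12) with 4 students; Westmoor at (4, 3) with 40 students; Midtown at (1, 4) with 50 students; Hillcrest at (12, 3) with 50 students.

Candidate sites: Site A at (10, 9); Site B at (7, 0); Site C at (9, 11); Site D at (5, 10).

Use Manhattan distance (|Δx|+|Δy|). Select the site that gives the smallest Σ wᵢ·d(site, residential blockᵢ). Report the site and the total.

Site B, total 1354 blocks

Total weighted distance at each candidate:
  Site A (10, 9): total = 1726
  Site B (7, 0): total = 1354
  Site C (9, 11): total = 1940
  Site D (5, 10): total = 1662
Minimum is at Site B with total 1354 blocks.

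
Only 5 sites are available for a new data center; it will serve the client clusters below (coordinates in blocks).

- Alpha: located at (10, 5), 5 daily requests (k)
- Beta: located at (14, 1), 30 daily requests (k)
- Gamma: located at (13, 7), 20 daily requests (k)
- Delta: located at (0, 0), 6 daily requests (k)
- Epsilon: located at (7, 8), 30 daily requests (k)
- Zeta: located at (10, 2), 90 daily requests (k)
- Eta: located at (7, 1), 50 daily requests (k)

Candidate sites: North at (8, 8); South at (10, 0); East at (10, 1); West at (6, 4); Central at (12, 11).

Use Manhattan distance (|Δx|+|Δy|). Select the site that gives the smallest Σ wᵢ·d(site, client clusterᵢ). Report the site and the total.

Total weighted distance at each candidate:
  North (8, 8): total = 1781
  South (10, 0): total = 1145
  East (10, 1): total = 926
  West (6, 4): total = 1505
  Central (12, 11): total = 2618
Minimum is at East with total 926 blocks.

East, total 926 blocks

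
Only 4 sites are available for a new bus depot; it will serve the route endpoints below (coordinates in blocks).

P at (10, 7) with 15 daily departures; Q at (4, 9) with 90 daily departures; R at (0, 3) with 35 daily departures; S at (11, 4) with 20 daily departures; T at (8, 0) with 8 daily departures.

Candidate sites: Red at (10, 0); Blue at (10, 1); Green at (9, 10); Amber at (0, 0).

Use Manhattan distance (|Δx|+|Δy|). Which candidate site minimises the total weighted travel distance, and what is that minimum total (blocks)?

Total weighted distance at each candidate:
  Red (10, 0): total = 2026
  Blue (10, 1): total = 1874
  Green (9, 10): total = 1408
  Amber (0, 0): total = 1894
Minimum is at Green with total 1408 blocks.

Green, total 1408 blocks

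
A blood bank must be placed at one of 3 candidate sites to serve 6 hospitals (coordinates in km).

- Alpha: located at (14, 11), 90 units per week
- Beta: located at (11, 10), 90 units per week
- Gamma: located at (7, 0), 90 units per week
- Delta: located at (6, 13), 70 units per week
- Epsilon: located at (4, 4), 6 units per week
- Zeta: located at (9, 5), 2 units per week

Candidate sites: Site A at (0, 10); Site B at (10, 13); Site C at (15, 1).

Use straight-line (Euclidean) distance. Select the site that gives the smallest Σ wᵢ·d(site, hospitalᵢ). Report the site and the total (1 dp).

Site B, total 2248.9 km

Total weighted distance at each candidate:
  Site A (0, 10): total = 3885.2
  Site B (10, 13): total = 2248.9
  Site C (15, 1): total = 3649.3
Minimum is at Site B with total 2248.9 km.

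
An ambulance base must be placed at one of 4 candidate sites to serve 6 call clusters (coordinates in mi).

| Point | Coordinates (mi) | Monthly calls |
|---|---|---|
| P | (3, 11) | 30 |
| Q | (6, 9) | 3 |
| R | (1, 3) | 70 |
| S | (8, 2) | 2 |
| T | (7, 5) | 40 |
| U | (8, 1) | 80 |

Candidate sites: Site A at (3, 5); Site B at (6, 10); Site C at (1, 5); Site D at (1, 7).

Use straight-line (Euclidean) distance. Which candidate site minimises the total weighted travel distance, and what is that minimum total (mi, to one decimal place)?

Site A, total 1076.9 mi

Total weighted distance at each candidate:
  Site A (3, 5): total = 1076.9
  Site B (6, 10): total = 1658.0
  Site C (1, 5): total = 1249.2
  Site D (1, 7): total = 1438.1
Minimum is at Site A with total 1076.9 mi.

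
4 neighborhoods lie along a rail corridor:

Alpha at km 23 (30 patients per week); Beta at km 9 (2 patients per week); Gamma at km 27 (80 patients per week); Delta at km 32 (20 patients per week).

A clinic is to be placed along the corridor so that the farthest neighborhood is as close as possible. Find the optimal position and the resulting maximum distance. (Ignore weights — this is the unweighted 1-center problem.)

location 20.5, max distance 11.5

The 1-center on a line is the midpoint of the two extreme points: leftmost at 9, rightmost at 32.
Optimal location = (9 + 32)/2 = 20.5; maximum distance = (32 − 9)/2 = 11.5.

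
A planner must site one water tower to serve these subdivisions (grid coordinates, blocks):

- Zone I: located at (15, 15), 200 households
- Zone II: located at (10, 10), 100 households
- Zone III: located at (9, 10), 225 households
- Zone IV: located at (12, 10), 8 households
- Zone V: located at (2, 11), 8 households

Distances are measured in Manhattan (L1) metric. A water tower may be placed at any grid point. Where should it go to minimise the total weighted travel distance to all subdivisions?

(10, 10)

Manhattan distance separates: Σwᵢ(|x−xᵢ|+|y−yᵢ|) = Σwᵢ|x−xᵢ| + Σwᵢ|y−yᵢ|, so x and y are optimised independently as 1-D weighted medians.
Total weight W = 541; half = 270.5.
x-coordinate, sorted with cumulative weight:
  x=2 (Zone V, w=8) cum 8
  x=9 (Zone III, w=225) cum 233
  x=10 (Zone II, w=100) cum 333  ← median
  x=12 (Zone IV, w=8) cum 341
  x=15 (Zone I, w=200) cum 541
⇒ x* = 10
y-coordinate, sorted with cumulative weight:
  y=10 (Zone II, w=100) cum 100
  y=10 (Zone III, w=225) cum 325  ← median
  y=10 (Zone IV, w=8) cum 333
  y=11 (Zone V, w=8) cum 341
  y=15 (Zone I, w=200) cum 541
⇒ y* = 10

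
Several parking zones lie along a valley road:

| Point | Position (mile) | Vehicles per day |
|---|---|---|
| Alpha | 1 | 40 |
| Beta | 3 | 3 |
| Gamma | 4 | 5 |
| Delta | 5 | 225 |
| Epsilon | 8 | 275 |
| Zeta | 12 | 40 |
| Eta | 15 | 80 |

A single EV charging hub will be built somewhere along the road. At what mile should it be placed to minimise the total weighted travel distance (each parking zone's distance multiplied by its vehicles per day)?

x = 8

For a sum of weighted absolute distances on a line, the optimum is the weighted median (not the mean). Total weight W = 668; half-weight = 334.
Sort by position and accumulate weight:
  mile 1 (Alpha, w=40) → cum 40
  mile 3 (Beta, w=3) → cum 43
  mile 4 (Gamma, w=5) → cum 48
  mile 5 (Delta, w=225) → cum 273
  mile 8 (Epsilon, w=275) → cum 548  ≥ 334 → median here
  mile 12 (Zeta, w=40) → cum 588
  mile 15 (Eta, w=80) → cum 668
Optimal location: mile 8.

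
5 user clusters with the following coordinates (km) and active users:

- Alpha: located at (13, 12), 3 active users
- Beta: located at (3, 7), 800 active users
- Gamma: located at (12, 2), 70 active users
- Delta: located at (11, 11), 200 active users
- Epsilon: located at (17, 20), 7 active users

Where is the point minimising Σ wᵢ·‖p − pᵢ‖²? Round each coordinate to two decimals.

(5.18, 7.51)

The minimiser of Σwᵢ‖p−pᵢ‖² is the weighted centroid p* = (Σwᵢpᵢ)/(Σwᵢ).
Σwᵢ = 1080.
Σwᵢxᵢ = 3·13 + 800·3 + 70·12 + 200·11 + 7·17 = 5598.
Σwᵢyᵢ = 3·12 + 800·7 + 70·2 + 200·11 + 7·20 = 8116.
x* = 5598/1080 = 5.18, y* = 8116/1080 = 7.51.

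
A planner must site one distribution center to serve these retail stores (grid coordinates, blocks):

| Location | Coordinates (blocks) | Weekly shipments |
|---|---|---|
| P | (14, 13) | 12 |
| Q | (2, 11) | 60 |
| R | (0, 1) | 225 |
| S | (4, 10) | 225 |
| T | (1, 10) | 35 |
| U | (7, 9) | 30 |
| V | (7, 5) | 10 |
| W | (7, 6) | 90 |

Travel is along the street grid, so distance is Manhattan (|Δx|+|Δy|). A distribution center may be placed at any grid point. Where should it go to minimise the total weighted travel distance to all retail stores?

(4, 9)

Manhattan distance separates: Σwᵢ(|x−xᵢ|+|y−yᵢ|) = Σwᵢ|x−xᵢ| + Σwᵢ|y−yᵢ|, so x and y are optimised independently as 1-D weighted medians.
Total weight W = 687; half = 343.5.
x-coordinate, sorted with cumulative weight:
  x=0 (R, w=225) cum 225
  x=1 (T, w=35) cum 260
  x=2 (Q, w=60) cum 320
  x=4 (S, w=225) cum 545  ← median
  x=7 (U, w=30) cum 575
  x=7 (V, w=10) cum 585
  x=7 (W, w=90) cum 675
  x=14 (P, w=12) cum 687
⇒ x* = 4
y-coordinate, sorted with cumulative weight:
  y=1 (R, w=225) cum 225
  y=5 (V, w=10) cum 235
  y=6 (W, w=90) cum 325
  y=9 (U, w=30) cum 355  ← median
  y=10 (S, w=225) cum 580
  y=10 (T, w=35) cum 615
  y=11 (Q, w=60) cum 675
  y=13 (P, w=12) cum 687
⇒ y* = 9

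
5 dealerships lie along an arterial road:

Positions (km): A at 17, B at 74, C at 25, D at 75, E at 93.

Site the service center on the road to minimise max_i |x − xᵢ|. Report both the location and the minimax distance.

The 1-center on a line is the midpoint of the two extreme points: leftmost at 17, rightmost at 93.
Optimal location = (17 + 93)/2 = 55; maximum distance = (93 − 17)/2 = 38.

location 55, max distance 38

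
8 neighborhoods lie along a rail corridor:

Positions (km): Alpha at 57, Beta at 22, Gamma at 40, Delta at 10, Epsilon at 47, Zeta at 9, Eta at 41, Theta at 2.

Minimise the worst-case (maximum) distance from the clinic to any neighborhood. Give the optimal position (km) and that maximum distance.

The 1-center on a line is the midpoint of the two extreme points: leftmost at 2, rightmost at 57.
Optimal location = (2 + 57)/2 = 29.5; maximum distance = (57 − 2)/2 = 27.5.

location 29.5, max distance 27.5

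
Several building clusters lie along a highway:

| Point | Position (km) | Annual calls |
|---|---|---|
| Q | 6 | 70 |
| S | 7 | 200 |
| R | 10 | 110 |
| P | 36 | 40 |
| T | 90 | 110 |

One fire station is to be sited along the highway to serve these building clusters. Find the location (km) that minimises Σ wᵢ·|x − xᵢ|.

For a sum of weighted absolute distances on a line, the optimum is the weighted median (not the mean). Total weight W = 530; half-weight = 265.
Sort by position and accumulate weight:
  km 6 (Q, w=70) → cum 70
  km 7 (S, w=200) → cum 270  ≥ 265 → median here
  km 10 (R, w=110) → cum 380
  km 36 (P, w=40) → cum 420
  km 90 (T, w=110) → cum 530
Optimal location: km 7.

x = 7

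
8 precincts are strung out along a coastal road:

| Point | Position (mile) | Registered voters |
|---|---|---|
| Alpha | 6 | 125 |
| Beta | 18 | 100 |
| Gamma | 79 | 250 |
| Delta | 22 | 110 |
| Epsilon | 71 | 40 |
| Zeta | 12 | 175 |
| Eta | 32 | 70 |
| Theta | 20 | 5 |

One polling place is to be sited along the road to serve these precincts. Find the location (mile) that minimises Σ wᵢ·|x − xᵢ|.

For a sum of weighted absolute distances on a line, the optimum is the weighted median (not the mean). Total weight W = 875; half-weight = 437.5.
Sort by position and accumulate weight:
  mile 6 (Alpha, w=125) → cum 125
  mile 12 (Zeta, w=175) → cum 300
  mile 18 (Beta, w=100) → cum 400
  mile 20 (Theta, w=5) → cum 405
  mile 22 (Delta, w=110) → cum 515  ≥ 437.5 → median here
  mile 32 (Eta, w=70) → cum 585
  mile 71 (Epsilon, w=40) → cum 625
  mile 79 (Gamma, w=250) → cum 875
Optimal location: mile 22.

x = 22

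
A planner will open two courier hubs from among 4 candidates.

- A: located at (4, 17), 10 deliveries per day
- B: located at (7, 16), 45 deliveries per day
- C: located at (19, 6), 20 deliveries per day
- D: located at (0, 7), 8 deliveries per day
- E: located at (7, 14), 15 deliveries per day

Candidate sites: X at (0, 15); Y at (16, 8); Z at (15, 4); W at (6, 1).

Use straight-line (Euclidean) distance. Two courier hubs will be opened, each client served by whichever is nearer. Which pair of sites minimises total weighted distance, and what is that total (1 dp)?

Evaluate every pair (each demand assigned to the nearer of the two):
  {X, Y}: total = 605.1
  {X, Z}: total = 622.4
  {X, W}: total = 811.6
  {Y, W}: total = 994.1
  {Y, Z}: total = 1048.6
  {Z, W}: total = 1159.7
Best pair: {X, Y} with total 605.1.

{X, Y}, total 605.1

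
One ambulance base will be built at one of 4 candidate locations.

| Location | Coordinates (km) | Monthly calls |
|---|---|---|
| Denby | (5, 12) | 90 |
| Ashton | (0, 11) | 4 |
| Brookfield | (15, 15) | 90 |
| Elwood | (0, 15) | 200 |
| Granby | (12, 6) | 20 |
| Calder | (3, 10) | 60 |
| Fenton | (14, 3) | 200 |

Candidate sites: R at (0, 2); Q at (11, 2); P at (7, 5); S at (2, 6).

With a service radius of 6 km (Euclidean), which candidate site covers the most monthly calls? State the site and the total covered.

Coverage radius r = 6 km; a point is covered iff (Δx)²+(Δy)² ≤ 6² = 36.
  R (0, 2): covers {none} → 0
  Q (11, 2): covers {Granby, Fenton} → 220
  P (7, 5): covers {Granby} → 20
  S (2, 6): covers {Ashton, Calder} → 64
Maximum coverage at Q: 220 monthly calls.

Q, covering 220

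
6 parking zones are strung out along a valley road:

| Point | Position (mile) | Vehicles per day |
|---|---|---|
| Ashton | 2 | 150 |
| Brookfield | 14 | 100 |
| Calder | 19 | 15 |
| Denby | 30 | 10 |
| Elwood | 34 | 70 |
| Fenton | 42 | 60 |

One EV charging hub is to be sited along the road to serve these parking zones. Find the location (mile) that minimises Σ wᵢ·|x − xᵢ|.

For a sum of weighted absolute distances on a line, the optimum is the weighted median (not the mean). Total weight W = 405; half-weight = 202.5.
Sort by position and accumulate weight:
  mile 2 (Ashton, w=150) → cum 150
  mile 14 (Brookfield, w=100) → cum 250  ≥ 202.5 → median here
  mile 19 (Calder, w=15) → cum 265
  mile 30 (Denby, w=10) → cum 275
  mile 34 (Elwood, w=70) → cum 345
  mile 42 (Fenton, w=60) → cum 405
Optimal location: mile 14.

x = 14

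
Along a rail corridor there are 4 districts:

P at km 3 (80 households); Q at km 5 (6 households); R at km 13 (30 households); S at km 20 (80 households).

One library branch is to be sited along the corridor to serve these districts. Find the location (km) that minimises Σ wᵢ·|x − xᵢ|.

x = 13

For a sum of weighted absolute distances on a line, the optimum is the weighted median (not the mean). Total weight W = 196; half-weight = 98.
Sort by position and accumulate weight:
  km 3 (P, w=80) → cum 80
  km 5 (Q, w=6) → cum 86
  km 13 (R, w=30) → cum 116  ≥ 98 → median here
  km 20 (S, w=80) → cum 196
Optimal location: km 13.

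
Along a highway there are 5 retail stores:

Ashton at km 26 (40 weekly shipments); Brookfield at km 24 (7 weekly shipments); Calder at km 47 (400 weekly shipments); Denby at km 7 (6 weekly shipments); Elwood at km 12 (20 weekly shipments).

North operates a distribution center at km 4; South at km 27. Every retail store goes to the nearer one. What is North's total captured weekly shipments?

26

The indifferent point is the midpoint (4+27)/2 = 15.5; retail stores left of it (closer to North at 4) go to North, those right go to South.
  Denby at 7 (w=6) → North
  Elwood at 12 (w=20) → North
  Brookfield at 24 (w=7) → South
  Ashton at 26 (w=40) → South
  Calder at 47 (w=400) → South
North captures 26; South captures 447.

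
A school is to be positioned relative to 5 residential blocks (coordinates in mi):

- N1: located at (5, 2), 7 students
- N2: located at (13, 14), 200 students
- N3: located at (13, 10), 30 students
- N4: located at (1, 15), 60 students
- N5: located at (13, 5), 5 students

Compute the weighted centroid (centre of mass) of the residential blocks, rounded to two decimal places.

(10.43, 13.37)

The minimiser of Σwᵢ‖p−pᵢ‖² is the weighted centroid p* = (Σwᵢpᵢ)/(Σwᵢ).
Σwᵢ = 302.
Σwᵢxᵢ = 7·5 + 200·13 + 30·13 + 60·1 + 5·13 = 3150.
Σwᵢyᵢ = 7·2 + 200·14 + 30·10 + 60·15 + 5·5 = 4039.
x* = 3150/302 = 10.43, y* = 4039/302 = 13.37.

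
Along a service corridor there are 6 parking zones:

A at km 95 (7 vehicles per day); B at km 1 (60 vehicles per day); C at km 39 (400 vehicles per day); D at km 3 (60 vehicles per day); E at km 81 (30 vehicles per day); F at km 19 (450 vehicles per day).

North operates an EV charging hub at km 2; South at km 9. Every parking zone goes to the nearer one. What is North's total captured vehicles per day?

120

The indifferent point is the midpoint (2+9)/2 = 5.5; parking zones left of it (closer to North at 2) go to North, those right go to South.
  B at 1 (w=60) → North
  D at 3 (w=60) → North
  F at 19 (w=450) → South
  C at 39 (w=400) → South
  E at 81 (w=30) → South
  A at 95 (w=7) → South
North captures 120; South captures 887.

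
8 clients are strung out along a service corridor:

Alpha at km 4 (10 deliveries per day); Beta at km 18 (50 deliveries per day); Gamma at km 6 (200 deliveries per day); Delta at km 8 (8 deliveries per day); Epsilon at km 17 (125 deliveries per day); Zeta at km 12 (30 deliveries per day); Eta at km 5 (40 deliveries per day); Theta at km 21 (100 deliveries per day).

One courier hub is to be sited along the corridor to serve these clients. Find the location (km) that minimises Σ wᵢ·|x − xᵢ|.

For a sum of weighted absolute distances on a line, the optimum is the weighted median (not the mean). Total weight W = 563; half-weight = 281.5.
Sort by position and accumulate weight:
  km 4 (Alpha, w=10) → cum 10
  km 5 (Eta, w=40) → cum 50
  km 6 (Gamma, w=200) → cum 250
  km 8 (Delta, w=8) → cum 258
  km 12 (Zeta, w=30) → cum 288  ≥ 281.5 → median here
  km 17 (Epsilon, w=125) → cum 413
  km 18 (Beta, w=50) → cum 463
  km 21 (Theta, w=100) → cum 563
Optimal location: km 12.

x = 12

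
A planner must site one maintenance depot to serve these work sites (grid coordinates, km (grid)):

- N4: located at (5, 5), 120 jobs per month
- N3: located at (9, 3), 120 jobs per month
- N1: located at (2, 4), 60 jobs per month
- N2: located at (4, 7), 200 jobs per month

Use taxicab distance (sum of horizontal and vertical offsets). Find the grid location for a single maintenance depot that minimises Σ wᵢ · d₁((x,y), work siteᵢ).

(4, 5)

Manhattan distance separates: Σwᵢ(|x−xᵢ|+|y−yᵢ|) = Σwᵢ|x−xᵢ| + Σwᵢ|y−yᵢ|, so x and y are optimised independently as 1-D weighted medians.
Total weight W = 500; half = 250.
x-coordinate, sorted with cumulative weight:
  x=2 (N1, w=60) cum 60
  x=4 (N2, w=200) cum 260  ← median
  x=5 (N4, w=120) cum 380
  x=9 (N3, w=120) cum 500
⇒ x* = 4
y-coordinate, sorted with cumulative weight:
  y=3 (N3, w=120) cum 120
  y=4 (N1, w=60) cum 180
  y=5 (N4, w=120) cum 300  ← median
  y=7 (N2, w=200) cum 500
⇒ y* = 5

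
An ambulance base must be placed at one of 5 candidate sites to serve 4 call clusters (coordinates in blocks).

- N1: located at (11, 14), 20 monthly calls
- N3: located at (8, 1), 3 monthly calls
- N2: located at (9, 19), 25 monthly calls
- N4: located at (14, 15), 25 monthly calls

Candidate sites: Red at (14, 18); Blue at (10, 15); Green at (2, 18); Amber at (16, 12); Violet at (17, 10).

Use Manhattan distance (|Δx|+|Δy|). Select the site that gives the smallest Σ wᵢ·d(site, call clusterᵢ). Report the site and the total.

Total weighted distance at each candidate:
  Red (14, 18): total = 434
  Blue (10, 15): total = 313
  Green (2, 18): total = 904
  Amber (16, 12): total = 672
  Violet (17, 10): total = 879
Minimum is at Blue with total 313 blocks.

Blue, total 313 blocks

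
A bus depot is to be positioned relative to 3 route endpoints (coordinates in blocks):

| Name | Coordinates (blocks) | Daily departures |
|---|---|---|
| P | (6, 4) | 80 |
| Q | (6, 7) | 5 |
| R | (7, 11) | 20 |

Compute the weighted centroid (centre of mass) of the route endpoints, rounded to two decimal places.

(6.19, 5.48)

The minimiser of Σwᵢ‖p−pᵢ‖² is the weighted centroid p* = (Σwᵢpᵢ)/(Σwᵢ).
Σwᵢ = 105.
Σwᵢxᵢ = 80·6 + 5·6 + 20·7 = 650.
Σwᵢyᵢ = 80·4 + 5·7 + 20·11 = 575.
x* = 650/105 = 6.19, y* = 575/105 = 5.48.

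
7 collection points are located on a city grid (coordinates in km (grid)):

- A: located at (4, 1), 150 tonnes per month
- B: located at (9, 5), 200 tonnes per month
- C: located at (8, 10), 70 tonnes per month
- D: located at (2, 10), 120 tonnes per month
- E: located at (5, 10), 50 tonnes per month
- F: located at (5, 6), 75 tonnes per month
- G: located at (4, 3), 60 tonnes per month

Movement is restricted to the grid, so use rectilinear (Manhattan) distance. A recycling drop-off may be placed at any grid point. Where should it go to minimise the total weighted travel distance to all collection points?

(5, 5)

Manhattan distance separates: Σwᵢ(|x−xᵢ|+|y−yᵢ|) = Σwᵢ|x−xᵢ| + Σwᵢ|y−yᵢ|, so x and y are optimised independently as 1-D weighted medians.
Total weight W = 725; half = 362.5.
x-coordinate, sorted with cumulative weight:
  x=2 (D, w=120) cum 120
  x=4 (A, w=150) cum 270
  x=4 (G, w=60) cum 330
  x=5 (E, w=50) cum 380  ← median
  x=5 (F, w=75) cum 455
  x=8 (C, w=70) cum 525
  x=9 (B, w=200) cum 725
⇒ x* = 5
y-coordinate, sorted with cumulative weight:
  y=1 (A, w=150) cum 150
  y=3 (G, w=60) cum 210
  y=5 (B, w=200) cum 410  ← median
  y=6 (F, w=75) cum 485
  y=10 (C, w=70) cum 555
  y=10 (D, w=120) cum 675
  y=10 (E, w=50) cum 725
⇒ y* = 5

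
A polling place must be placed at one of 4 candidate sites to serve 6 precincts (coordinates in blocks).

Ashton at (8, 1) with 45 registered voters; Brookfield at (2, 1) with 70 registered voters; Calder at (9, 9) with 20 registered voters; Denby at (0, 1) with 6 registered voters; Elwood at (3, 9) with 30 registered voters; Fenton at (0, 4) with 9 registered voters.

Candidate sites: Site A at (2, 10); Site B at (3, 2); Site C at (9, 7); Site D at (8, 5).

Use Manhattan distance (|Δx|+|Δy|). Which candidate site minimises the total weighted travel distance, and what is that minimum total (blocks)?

Total weighted distance at each candidate:
  Site A (2, 10): total = 1663
  Site B (3, 2): total = 949
  Site C (9, 7): total = 1703
  Site D (8, 5): total = 1403
Minimum is at Site B with total 949 blocks.

Site B, total 949 blocks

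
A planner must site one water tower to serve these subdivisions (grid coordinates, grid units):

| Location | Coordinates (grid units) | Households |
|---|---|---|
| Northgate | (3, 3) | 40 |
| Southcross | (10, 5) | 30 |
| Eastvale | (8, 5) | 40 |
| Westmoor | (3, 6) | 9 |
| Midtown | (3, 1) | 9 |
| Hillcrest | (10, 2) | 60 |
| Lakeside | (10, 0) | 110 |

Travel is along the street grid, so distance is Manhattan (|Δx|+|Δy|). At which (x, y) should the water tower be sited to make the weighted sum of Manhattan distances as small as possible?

(10, 2)

Manhattan distance separates: Σwᵢ(|x−xᵢ|+|y−yᵢ|) = Σwᵢ|x−xᵢ| + Σwᵢ|y−yᵢ|, so x and y are optimised independently as 1-D weighted medians.
Total weight W = 298; half = 149.
x-coordinate, sorted with cumulative weight:
  x=3 (Northgate, w=40) cum 40
  x=3 (Westmoor, w=9) cum 49
  x=3 (Midtown, w=9) cum 58
  x=8 (Eastvale, w=40) cum 98
  x=10 (Southcross, w=30) cum 128
  x=10 (Hillcrest, w=60) cum 188  ← median
  x=10 (Lakeside, w=110) cum 298
⇒ x* = 10
y-coordinate, sorted with cumulative weight:
  y=0 (Lakeside, w=110) cum 110
  y=1 (Midtown, w=9) cum 119
  y=2 (Hillcrest, w=60) cum 179  ← median
  y=3 (Northgate, w=40) cum 219
  y=5 (Southcross, w=30) cum 249
  y=5 (Eastvale, w=40) cum 289
  y=6 (Westmoor, w=9) cum 298
⇒ y* = 2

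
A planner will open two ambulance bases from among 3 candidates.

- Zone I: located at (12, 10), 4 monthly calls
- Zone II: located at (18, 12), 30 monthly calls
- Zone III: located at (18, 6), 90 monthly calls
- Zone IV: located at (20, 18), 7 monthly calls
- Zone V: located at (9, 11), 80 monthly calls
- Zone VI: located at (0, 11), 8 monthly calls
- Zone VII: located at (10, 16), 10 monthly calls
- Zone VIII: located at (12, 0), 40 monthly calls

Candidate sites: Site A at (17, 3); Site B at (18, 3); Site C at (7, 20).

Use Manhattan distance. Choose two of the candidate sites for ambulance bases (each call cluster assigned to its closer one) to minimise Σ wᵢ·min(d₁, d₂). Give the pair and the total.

Evaluate every pair (each demand assigned to the nearer of the two):
  {Site B, Site C}: total = 2135
  {Site A, Site C}: total = 2211
  {Site A, Site B}: total = 2707
Best pair: {Site B, Site C} with total 2135.

{Site B, Site C}, total 2135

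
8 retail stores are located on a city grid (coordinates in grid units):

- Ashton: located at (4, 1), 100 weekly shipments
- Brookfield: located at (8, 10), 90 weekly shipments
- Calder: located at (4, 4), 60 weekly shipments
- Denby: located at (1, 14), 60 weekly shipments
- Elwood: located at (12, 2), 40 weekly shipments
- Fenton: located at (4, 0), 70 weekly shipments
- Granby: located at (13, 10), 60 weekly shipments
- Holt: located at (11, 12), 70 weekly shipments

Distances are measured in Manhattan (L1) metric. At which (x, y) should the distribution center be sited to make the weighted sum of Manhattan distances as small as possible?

Manhattan distance separates: Σwᵢ(|x−xᵢ|+|y−yᵢ|) = Σwᵢ|x−xᵢ| + Σwᵢ|y−yᵢ|, so x and y are optimised independently as 1-D weighted medians.
Total weight W = 550; half = 275.
x-coordinate, sorted with cumulative weight:
  x=1 (Denby, w=60) cum 60
  x=4 (Ashton, w=100) cum 160
  x=4 (Calder, w=60) cum 220
  x=4 (Fenton, w=70) cum 290  ← median
  x=8 (Brookfield, w=90) cum 380
  x=11 (Holt, w=70) cum 450
  x=12 (Elwood, w=40) cum 490
  x=13 (Granby, w=60) cum 550
⇒ x* = 4
y-coordinate, sorted with cumulative weight:
  y=0 (Fenton, w=70) cum 70
  y=1 (Ashton, w=100) cum 170
  y=2 (Elwood, w=40) cum 210
  y=4 (Calder, w=60) cum 270
  y=10 (Brookfield, w=90) cum 360  ← median
  y=10 (Granby, w=60) cum 420
  y=12 (Holt, w=70) cum 490
  y=14 (Denby, w=60) cum 550
⇒ y* = 10

(4, 10)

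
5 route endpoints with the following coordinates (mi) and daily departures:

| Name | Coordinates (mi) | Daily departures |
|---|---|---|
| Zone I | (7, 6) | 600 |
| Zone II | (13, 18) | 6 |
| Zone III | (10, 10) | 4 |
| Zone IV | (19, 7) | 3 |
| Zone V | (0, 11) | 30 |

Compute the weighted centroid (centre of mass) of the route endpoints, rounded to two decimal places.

(6.80, 6.37)

The minimiser of Σwᵢ‖p−pᵢ‖² is the weighted centroid p* = (Σwᵢpᵢ)/(Σwᵢ).
Σwᵢ = 643.
Σwᵢxᵢ = 600·7 + 6·13 + 4·10 + 3·19 + 30·0 = 4375.
Σwᵢyᵢ = 600·6 + 6·18 + 4·10 + 3·7 + 30·11 = 4099.
x* = 4375/643 = 6.80, y* = 4099/643 = 6.37.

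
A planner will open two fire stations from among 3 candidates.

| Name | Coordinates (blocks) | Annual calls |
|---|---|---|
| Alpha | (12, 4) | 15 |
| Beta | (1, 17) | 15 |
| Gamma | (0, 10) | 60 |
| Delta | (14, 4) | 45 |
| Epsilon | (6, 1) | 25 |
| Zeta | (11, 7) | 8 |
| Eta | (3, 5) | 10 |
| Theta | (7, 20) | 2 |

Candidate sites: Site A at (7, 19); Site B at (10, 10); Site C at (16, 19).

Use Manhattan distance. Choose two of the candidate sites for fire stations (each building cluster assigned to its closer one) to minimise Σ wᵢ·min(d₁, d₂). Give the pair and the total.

Evaluate every pair (each demand assigned to the nearer of the two):
  {Site A, Site B}: total = 1769
  {Site B, Site C}: total = 1907
  {Site A, Site C}: total = 2915
Best pair: {Site A, Site B} with total 1769.

{Site A, Site B}, total 1769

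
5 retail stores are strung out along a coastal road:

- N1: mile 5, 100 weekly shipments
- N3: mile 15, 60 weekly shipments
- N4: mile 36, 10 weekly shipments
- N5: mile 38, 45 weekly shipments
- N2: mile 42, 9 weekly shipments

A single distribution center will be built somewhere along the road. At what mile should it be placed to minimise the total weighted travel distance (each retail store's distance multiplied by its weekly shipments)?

x = 15

For a sum of weighted absolute distances on a line, the optimum is the weighted median (not the mean). Total weight W = 224; half-weight = 112.
Sort by position and accumulate weight:
  mile 5 (N1, w=100) → cum 100
  mile 15 (N3, w=60) → cum 160  ≥ 112 → median here
  mile 36 (N4, w=10) → cum 170
  mile 38 (N5, w=45) → cum 215
  mile 42 (N2, w=9) → cum 224
Optimal location: mile 15.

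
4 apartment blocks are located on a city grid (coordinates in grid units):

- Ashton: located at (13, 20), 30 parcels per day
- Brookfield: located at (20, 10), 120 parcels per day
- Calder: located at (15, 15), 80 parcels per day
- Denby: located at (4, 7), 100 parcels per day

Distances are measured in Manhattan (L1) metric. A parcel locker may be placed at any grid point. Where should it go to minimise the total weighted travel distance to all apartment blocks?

(15, 10)

Manhattan distance separates: Σwᵢ(|x−xᵢ|+|y−yᵢ|) = Σwᵢ|x−xᵢ| + Σwᵢ|y−yᵢ|, so x and y are optimised independently as 1-D weighted medians.
Total weight W = 330; half = 165.
x-coordinate, sorted with cumulative weight:
  x=4 (Denby, w=100) cum 100
  x=13 (Ashton, w=30) cum 130
  x=15 (Calder, w=80) cum 210  ← median
  x=20 (Brookfield, w=120) cum 330
⇒ x* = 15
y-coordinate, sorted with cumulative weight:
  y=7 (Denby, w=100) cum 100
  y=10 (Brookfield, w=120) cum 220  ← median
  y=15 (Calder, w=80) cum 300
  y=20 (Ashton, w=30) cum 330
⇒ y* = 10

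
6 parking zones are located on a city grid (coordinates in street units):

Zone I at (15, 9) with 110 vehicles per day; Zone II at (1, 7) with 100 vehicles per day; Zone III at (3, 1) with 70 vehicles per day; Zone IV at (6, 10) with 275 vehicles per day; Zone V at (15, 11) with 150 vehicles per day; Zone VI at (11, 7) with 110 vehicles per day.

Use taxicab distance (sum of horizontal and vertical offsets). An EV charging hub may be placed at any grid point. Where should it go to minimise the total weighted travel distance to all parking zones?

(6, 10)

Manhattan distance separates: Σwᵢ(|x−xᵢ|+|y−yᵢ|) = Σwᵢ|x−xᵢ| + Σwᵢ|y−yᵢ|, so x and y are optimised independently as 1-D weighted medians.
Total weight W = 815; half = 407.5.
x-coordinate, sorted with cumulative weight:
  x=1 (Zone II, w=100) cum 100
  x=3 (Zone III, w=70) cum 170
  x=6 (Zone IV, w=275) cum 445  ← median
  x=11 (Zone VI, w=110) cum 555
  x=15 (Zone I, w=110) cum 665
  x=15 (Zone V, w=150) cum 815
⇒ x* = 6
y-coordinate, sorted with cumulative weight:
  y=1 (Zone III, w=70) cum 70
  y=7 (Zone II, w=100) cum 170
  y=7 (Zone VI, w=110) cum 280
  y=9 (Zone I, w=110) cum 390
  y=10 (Zone IV, w=275) cum 665  ← median
  y=11 (Zone V, w=150) cum 815
⇒ y* = 10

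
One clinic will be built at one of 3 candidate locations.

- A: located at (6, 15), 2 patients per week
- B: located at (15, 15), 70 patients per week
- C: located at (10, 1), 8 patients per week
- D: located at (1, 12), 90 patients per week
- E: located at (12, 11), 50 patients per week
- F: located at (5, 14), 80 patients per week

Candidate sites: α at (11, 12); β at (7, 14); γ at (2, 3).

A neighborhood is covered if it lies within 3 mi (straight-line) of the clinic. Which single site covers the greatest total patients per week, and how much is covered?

β, covering 82

Coverage radius r = 3 mi; a point is covered iff (Δx)²+(Δy)² ≤ 3² = 9.
  α (11, 12): covers {E} → 50
  β (7, 14): covers {A, F} → 82
  γ (2, 3): covers {none} → 0
Maximum coverage at β: 82 patients per week.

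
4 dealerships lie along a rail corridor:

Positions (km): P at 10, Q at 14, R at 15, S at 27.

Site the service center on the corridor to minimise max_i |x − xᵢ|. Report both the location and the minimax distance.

location 18.5, max distance 8.5

The 1-center on a line is the midpoint of the two extreme points: leftmost at 10, rightmost at 27.
Optimal location = (10 + 27)/2 = 18.5; maximum distance = (27 − 10)/2 = 8.5.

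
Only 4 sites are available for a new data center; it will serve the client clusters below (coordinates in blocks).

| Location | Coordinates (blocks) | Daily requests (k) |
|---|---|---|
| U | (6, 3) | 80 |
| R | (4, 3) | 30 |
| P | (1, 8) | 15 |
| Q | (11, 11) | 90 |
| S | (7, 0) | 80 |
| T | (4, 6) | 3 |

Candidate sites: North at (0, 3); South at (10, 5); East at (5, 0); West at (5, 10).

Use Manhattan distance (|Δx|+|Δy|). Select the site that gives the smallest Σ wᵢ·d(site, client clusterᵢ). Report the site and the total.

South, total 2191 blocks

Total weighted distance at each candidate:
  North (0, 3): total = 3221
  South (10, 5): total = 2191
  East (5, 0): total = 2331
  West (5, 10): total = 2575
Minimum is at South with total 2191 blocks.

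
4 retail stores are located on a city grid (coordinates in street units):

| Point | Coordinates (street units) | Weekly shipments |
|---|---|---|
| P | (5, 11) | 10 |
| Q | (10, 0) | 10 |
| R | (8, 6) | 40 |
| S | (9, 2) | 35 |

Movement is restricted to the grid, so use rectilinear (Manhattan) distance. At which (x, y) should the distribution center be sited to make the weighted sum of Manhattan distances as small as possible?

(8, 6)

Manhattan distance separates: Σwᵢ(|x−xᵢ|+|y−yᵢ|) = Σwᵢ|x−xᵢ| + Σwᵢ|y−yᵢ|, so x and y are optimised independently as 1-D weighted medians.
Total weight W = 95; half = 47.5.
x-coordinate, sorted with cumulative weight:
  x=5 (P, w=10) cum 10
  x=8 (R, w=40) cum 50  ← median
  x=9 (S, w=35) cum 85
  x=10 (Q, w=10) cum 95
⇒ x* = 8
y-coordinate, sorted with cumulative weight:
  y=0 (Q, w=10) cum 10
  y=2 (S, w=35) cum 45
  y=6 (R, w=40) cum 85  ← median
  y=11 (P, w=10) cum 95
⇒ y* = 6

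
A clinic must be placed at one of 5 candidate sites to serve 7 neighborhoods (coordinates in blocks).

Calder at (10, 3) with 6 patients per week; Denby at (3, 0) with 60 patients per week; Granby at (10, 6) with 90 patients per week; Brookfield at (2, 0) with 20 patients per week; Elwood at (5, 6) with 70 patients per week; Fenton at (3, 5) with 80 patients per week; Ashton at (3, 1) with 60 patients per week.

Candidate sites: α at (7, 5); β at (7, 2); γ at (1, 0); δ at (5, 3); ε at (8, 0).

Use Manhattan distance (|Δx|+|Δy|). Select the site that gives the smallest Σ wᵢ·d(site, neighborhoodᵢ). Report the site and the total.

δ, total 1940 blocks

Total weighted distance at each candidate:
  α (7, 5): total = 2140
  β (7, 2): total = 2434
  γ (1, 0): total = 3002
  δ (5, 3): total = 1940
  ε (8, 0): total = 2960
Minimum is at δ with total 1940 blocks.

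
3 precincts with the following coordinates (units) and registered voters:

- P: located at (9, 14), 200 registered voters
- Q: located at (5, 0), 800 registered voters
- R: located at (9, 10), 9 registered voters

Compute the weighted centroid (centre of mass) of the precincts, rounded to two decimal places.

The minimiser of Σwᵢ‖p−pᵢ‖² is the weighted centroid p* = (Σwᵢpᵢ)/(Σwᵢ).
Σwᵢ = 1009.
Σwᵢxᵢ = 200·9 + 800·5 + 9·9 = 5881.
Σwᵢyᵢ = 200·14 + 800·0 + 9·10 = 2890.
x* = 5881/1009 = 5.83, y* = 2890/1009 = 2.86.

(5.83, 2.86)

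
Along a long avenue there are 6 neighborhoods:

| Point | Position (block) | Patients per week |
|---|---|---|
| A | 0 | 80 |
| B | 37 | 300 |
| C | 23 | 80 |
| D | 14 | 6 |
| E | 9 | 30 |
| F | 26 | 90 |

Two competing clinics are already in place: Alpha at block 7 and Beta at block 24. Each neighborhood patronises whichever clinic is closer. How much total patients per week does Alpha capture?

The indifferent point is the midpoint (7+24)/2 = 15.5; neighborhoods left of it (closer to Alpha at 7) go to Alpha, those right go to Beta.
  A at 0 (w=80) → Alpha
  E at 9 (w=30) → Alpha
  D at 14 (w=6) → Alpha
  C at 23 (w=80) → Beta
  F at 26 (w=90) → Beta
  B at 37 (w=300) → Beta
Alpha captures 116; Beta captures 470.

116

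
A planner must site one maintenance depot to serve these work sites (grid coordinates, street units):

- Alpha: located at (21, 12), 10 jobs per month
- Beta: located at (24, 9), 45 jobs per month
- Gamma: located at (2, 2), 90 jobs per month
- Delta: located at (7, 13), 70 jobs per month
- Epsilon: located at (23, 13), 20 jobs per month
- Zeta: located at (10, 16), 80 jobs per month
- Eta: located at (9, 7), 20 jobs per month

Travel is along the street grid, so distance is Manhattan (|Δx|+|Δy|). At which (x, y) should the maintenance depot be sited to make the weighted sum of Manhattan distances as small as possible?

(9, 13)

Manhattan distance separates: Σwᵢ(|x−xᵢ|+|y−yᵢ|) = Σwᵢ|x−xᵢ| + Σwᵢ|y−yᵢ|, so x and y are optimised independently as 1-D weighted medians.
Total weight W = 335; half = 167.5.
x-coordinate, sorted with cumulative weight:
  x=2 (Gamma, w=90) cum 90
  x=7 (Delta, w=70) cum 160
  x=9 (Eta, w=20) cum 180  ← median
  x=10 (Zeta, w=80) cum 260
  x=21 (Alpha, w=10) cum 270
  x=23 (Epsilon, w=20) cum 290
  x=24 (Beta, w=45) cum 335
⇒ x* = 9
y-coordinate, sorted with cumulative weight:
  y=2 (Gamma, w=90) cum 90
  y=7 (Eta, w=20) cum 110
  y=9 (Beta, w=45) cum 155
  y=12 (Alpha, w=10) cum 165
  y=13 (Delta, w=70) cum 235  ← median
  y=13 (Epsilon, w=20) cum 255
  y=16 (Zeta, w=80) cum 335
⇒ y* = 13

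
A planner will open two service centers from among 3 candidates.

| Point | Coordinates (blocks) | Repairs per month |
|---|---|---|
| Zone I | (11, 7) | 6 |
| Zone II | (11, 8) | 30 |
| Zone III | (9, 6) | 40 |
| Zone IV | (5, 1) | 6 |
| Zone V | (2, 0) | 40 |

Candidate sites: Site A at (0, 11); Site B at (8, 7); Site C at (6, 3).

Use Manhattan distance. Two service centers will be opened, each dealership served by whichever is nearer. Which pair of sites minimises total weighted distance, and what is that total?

{Site B, Site C}, total 516

Evaluate every pair (each demand assigned to the nearer of the two):
  {Site B, Site C}: total = 516
  {Site A, Site B}: total = 792
  {Site A, Site C}: total = 892
Best pair: {Site B, Site C} with total 516.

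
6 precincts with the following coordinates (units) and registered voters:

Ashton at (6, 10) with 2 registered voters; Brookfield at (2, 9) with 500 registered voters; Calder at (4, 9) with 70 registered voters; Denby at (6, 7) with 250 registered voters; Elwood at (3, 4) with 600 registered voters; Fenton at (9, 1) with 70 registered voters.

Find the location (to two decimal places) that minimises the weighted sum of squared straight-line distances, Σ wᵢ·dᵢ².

The minimiser of Σwᵢ‖p−pᵢ‖² is the weighted centroid p* = (Σwᵢpᵢ)/(Σwᵢ).
Σwᵢ = 1492.
Σwᵢxᵢ = 2·6 + 500·2 + 70·4 + 250·6 + 600·3 + 70·9 = 5222.
Σwᵢyᵢ = 2·10 + 500·9 + 70·9 + 250·7 + 600·4 + 70·1 = 9370.
x* = 5222/1492 = 3.50, y* = 9370/1492 = 6.28.

(3.50, 6.28)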